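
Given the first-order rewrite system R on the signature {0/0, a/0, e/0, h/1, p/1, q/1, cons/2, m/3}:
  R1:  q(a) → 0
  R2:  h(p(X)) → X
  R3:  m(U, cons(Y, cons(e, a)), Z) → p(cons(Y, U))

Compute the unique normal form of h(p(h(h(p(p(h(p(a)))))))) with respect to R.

1. h(p(h(h(p(p(h(p(a))))))))  →  h(h(p(p(h(p(a))))))   [R2 at ε]
2. h(h(p(p(h(p(a))))))  →  h(p(h(p(a))))   [R2 at 1]
3. h(p(h(p(a))))  →  h(p(a))   [R2 at ε]
4. h(p(a))  →  a   [R2 at ε]

a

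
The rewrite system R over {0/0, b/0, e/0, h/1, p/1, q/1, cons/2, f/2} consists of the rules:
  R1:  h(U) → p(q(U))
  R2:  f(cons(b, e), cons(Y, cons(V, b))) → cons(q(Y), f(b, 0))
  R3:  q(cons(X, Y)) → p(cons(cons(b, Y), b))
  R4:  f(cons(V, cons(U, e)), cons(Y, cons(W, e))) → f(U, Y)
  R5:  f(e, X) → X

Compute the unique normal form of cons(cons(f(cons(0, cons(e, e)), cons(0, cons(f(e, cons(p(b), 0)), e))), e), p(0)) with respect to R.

1. cons(cons(f(cons(0, cons(e, e)), cons(0, cons(f(e, cons(p(b), 0)), e))), e), p(0))  →  cons(cons(f(e, 0), e), p(0))   [R4 at 1.1]
2. cons(cons(f(e, 0), e), p(0))  →  cons(cons(0, e), p(0))   [R5 at 1.1]

cons(cons(0, e), p(0))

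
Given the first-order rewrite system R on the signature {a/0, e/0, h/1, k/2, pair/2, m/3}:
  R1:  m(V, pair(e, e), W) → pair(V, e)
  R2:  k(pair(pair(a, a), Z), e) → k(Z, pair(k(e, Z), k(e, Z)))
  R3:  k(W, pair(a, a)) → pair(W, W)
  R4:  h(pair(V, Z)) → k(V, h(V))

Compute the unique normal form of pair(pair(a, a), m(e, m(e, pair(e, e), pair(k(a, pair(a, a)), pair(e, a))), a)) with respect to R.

pair(pair(a, a), pair(e, e))

1. pair(pair(a, a), m(e, m(e, pair(e, e), pair(k(a, pair(a, a)), pair(e, a))), a))  →  pair(pair(a, a), m(e, pair(e, e), a))   [R1 at 2.2]
2. pair(pair(a, a), m(e, pair(e, e), a))  →  pair(pair(a, a), pair(e, e))   [R1 at 2]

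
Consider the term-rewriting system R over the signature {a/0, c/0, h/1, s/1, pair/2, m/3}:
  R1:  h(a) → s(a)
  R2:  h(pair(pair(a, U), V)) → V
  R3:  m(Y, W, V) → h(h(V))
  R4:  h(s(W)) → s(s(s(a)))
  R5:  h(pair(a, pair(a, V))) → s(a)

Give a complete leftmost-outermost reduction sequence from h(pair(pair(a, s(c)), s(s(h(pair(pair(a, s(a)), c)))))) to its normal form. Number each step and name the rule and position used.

1. h(pair(pair(a, s(c)), s(s(h(pair(pair(a, s(a)), c))))))  →  s(s(h(pair(pair(a, s(a)), c))))   [R2 at ε]
2. s(s(h(pair(pair(a, s(a)), c))))  →  s(s(c))   [R2 at 1.1]

s(s(c))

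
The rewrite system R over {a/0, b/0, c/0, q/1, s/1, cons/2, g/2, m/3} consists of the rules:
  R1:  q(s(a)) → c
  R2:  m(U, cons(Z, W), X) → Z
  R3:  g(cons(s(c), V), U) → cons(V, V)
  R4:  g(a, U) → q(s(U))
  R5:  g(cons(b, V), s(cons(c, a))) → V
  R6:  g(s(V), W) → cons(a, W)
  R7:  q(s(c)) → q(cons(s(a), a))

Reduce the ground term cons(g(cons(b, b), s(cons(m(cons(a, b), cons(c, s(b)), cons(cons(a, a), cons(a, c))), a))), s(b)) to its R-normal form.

cons(b, s(b))

1. cons(g(cons(b, b), s(cons(m(cons(a, b), cons(c, s(b)), cons(cons(a, a), cons(a, c))), a))), s(b))  →  cons(g(cons(b, b), s(cons(c, a))), s(b))   [R2 at 1.2.1.1]
2. cons(g(cons(b, b), s(cons(c, a))), s(b))  →  cons(b, s(b))   [R5 at 1]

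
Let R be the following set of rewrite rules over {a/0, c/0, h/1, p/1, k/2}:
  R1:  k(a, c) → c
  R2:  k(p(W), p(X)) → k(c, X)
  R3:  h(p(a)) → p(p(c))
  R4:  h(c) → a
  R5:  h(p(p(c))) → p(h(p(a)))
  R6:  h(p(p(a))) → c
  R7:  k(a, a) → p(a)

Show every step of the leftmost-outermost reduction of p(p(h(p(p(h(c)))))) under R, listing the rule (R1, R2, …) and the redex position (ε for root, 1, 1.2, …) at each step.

1. p(p(h(p(p(h(c))))))  →  p(p(h(p(p(a)))))   [R4 at 1.1.1.1.1]
2. p(p(h(p(p(a)))))  →  p(p(c))   [R6 at 1.1]

p(p(c))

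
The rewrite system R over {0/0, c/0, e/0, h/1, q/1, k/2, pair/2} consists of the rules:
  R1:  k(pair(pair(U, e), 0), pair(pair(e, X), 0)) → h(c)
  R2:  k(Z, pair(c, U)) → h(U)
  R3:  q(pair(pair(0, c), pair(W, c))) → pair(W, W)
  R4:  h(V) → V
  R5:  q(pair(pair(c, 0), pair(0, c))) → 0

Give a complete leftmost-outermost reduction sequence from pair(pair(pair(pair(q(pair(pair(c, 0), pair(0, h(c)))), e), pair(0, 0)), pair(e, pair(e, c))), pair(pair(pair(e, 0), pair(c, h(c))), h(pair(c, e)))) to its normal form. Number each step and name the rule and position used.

1. pair(pair(pair(pair(q(pair(pair(c, 0), pair(0, h(c)))), e), pair(0, 0)), pair(e, pair(e, c))), pair(pair(pair(e, 0), pair(c, h(c))), h(pair(c, e))))  →  pair(pair(pair(pair(q(pair(pair(c, 0), pair(0, c))), e), pair(0, 0)), pair(e, pair(e, c))), pair(pair(pair(e, 0), pair(c, h(c))), h(pair(c, e))))   [R4 at 1.1.1.1.1.2.2]
2. pair(pair(pair(pair(q(pair(pair(c, 0), pair(0, c))), e), pair(0, 0)), pair(e, pair(e, c))), pair(pair(pair(e, 0), pair(c, h(c))), h(pair(c, e))))  →  pair(pair(pair(pair(0, e), pair(0, 0)), pair(e, pair(e, c))), pair(pair(pair(e, 0), pair(c, h(c))), h(pair(c, e))))   [R5 at 1.1.1.1]
3. pair(pair(pair(pair(0, e), pair(0, 0)), pair(e, pair(e, c))), pair(pair(pair(e, 0), pair(c, h(c))), h(pair(c, e))))  →  pair(pair(pair(pair(0, e), pair(0, 0)), pair(e, pair(e, c))), pair(pair(pair(e, 0), pair(c, c)), h(pair(c, e))))   [R4 at 2.1.2.2]
4. pair(pair(pair(pair(0, e), pair(0, 0)), pair(e, pair(e, c))), pair(pair(pair(e, 0), pair(c, c)), h(pair(c, e))))  →  pair(pair(pair(pair(0, e), pair(0, 0)), pair(e, pair(e, c))), pair(pair(pair(e, 0), pair(c, c)), pair(c, e)))   [R4 at 2.2]

pair(pair(pair(pair(0, e), pair(0, 0)), pair(e, pair(e, c))), pair(pair(pair(e, 0), pair(c, c)), pair(c, e)))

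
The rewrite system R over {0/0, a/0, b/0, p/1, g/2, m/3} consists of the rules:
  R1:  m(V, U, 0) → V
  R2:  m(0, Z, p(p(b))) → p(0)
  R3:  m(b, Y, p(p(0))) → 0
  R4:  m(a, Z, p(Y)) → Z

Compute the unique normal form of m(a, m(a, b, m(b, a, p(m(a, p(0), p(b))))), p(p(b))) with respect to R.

a

1. m(a, m(a, b, m(b, a, p(m(a, p(0), p(b))))), p(p(b)))  →  m(a, b, m(b, a, p(m(a, p(0), p(b)))))   [R4 at ε]
2. m(a, b, m(b, a, p(m(a, p(0), p(b)))))  →  m(a, b, m(b, a, p(p(0))))   [R4 at 3.3.1]
3. m(a, b, m(b, a, p(p(0))))  →  m(a, b, 0)   [R3 at 3]
4. m(a, b, 0)  →  a   [R1 at ε]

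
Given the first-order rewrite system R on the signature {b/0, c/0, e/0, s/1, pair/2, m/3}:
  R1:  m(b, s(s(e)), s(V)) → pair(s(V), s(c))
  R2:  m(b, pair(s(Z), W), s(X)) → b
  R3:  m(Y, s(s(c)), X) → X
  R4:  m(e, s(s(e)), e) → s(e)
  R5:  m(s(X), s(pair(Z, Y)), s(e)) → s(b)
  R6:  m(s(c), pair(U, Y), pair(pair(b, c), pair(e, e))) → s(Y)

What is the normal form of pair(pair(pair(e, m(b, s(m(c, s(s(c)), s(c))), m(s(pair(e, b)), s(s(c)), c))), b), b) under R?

pair(pair(pair(e, c), b), b)

1. pair(pair(pair(e, m(b, s(m(c, s(s(c)), s(c))), m(s(pair(e, b)), s(s(c)), c))), b), b)  →  pair(pair(pair(e, m(b, s(s(c)), m(s(pair(e, b)), s(s(c)), c))), b), b)   [R3 at 1.1.2.2.1]
2. pair(pair(pair(e, m(b, s(s(c)), m(s(pair(e, b)), s(s(c)), c))), b), b)  →  pair(pair(pair(e, m(s(pair(e, b)), s(s(c)), c)), b), b)   [R3 at 1.1.2]
3. pair(pair(pair(e, m(s(pair(e, b)), s(s(c)), c)), b), b)  →  pair(pair(pair(e, c), b), b)   [R3 at 1.1.2]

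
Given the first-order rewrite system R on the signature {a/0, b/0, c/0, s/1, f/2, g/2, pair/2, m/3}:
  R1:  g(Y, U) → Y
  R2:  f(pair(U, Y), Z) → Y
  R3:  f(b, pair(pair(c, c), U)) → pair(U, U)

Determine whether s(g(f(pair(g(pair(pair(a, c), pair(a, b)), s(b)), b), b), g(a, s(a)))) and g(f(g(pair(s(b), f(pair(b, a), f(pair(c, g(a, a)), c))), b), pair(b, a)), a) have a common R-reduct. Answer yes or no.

Reduce t₁ = s(g(f(pair(g(pair(pair(a, c), pair(a, b)), s(b)), b), b), g(a, s(a)))):
1. s(g(f(pair(g(pair(pair(a, c), pair(a, b)), s(b)), b), b), g(a, s(a))))  →  s(f(pair(g(pair(pair(a, c), pair(a, b)), s(b)), b), b))   [R1 at 1]
2. s(f(pair(g(pair(pair(a, c), pair(a, b)), s(b)), b), b))  →  s(b)   [R2 at 1]

Reduce t₂ = g(f(g(pair(s(b), f(pair(b, a), f(pair(c, g(a, a)), c))), b), pair(b, a)), a):
1. g(f(g(pair(s(b), f(pair(b, a), f(pair(c, g(a, a)), c))), b), pair(b, a)), a)  →  f(g(pair(s(b), f(pair(b, a), f(pair(c, g(a, a)), c))), b), pair(b, a))   [R1 at ε]
2. f(g(pair(s(b), f(pair(b, a), f(pair(c, g(a, a)), c))), b), pair(b, a))  →  f(pair(s(b), f(pair(b, a), f(pair(c, g(a, a)), c))), pair(b, a))   [R1 at 1]
3. f(pair(s(b), f(pair(b, a), f(pair(c, g(a, a)), c))), pair(b, a))  →  f(pair(b, a), f(pair(c, g(a, a)), c))   [R2 at ε]
4. f(pair(b, a), f(pair(c, g(a, a)), c))  →  a   [R2 at ε]

no — NF(t₁) = s(b), NF(t₂) = a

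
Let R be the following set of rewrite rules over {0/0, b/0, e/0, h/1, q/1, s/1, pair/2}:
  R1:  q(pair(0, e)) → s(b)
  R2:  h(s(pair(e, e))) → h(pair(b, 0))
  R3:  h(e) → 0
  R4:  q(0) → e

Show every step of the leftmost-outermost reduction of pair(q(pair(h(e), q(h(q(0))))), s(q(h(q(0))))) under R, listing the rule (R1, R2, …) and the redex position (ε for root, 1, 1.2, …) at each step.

1. pair(q(pair(h(e), q(h(q(0))))), s(q(h(q(0)))))  →  pair(q(pair(0, q(h(q(0))))), s(q(h(q(0)))))   [R3 at 1.1.1]
2. pair(q(pair(0, q(h(q(0))))), s(q(h(q(0)))))  →  pair(q(pair(0, q(h(e)))), s(q(h(q(0)))))   [R4 at 1.1.2.1.1]
3. pair(q(pair(0, q(h(e)))), s(q(h(q(0)))))  →  pair(q(pair(0, q(0))), s(q(h(q(0)))))   [R3 at 1.1.2.1]
4. pair(q(pair(0, q(0))), s(q(h(q(0)))))  →  pair(q(pair(0, e)), s(q(h(q(0)))))   [R4 at 1.1.2]
5. pair(q(pair(0, e)), s(q(h(q(0)))))  →  pair(s(b), s(q(h(q(0)))))   [R1 at 1]
6. pair(s(b), s(q(h(q(0)))))  →  pair(s(b), s(q(h(e))))   [R4 at 2.1.1.1]
7. pair(s(b), s(q(h(e))))  →  pair(s(b), s(q(0)))   [R3 at 2.1.1]
8. pair(s(b), s(q(0)))  →  pair(s(b), s(e))   [R4 at 2.1]

pair(s(b), s(e))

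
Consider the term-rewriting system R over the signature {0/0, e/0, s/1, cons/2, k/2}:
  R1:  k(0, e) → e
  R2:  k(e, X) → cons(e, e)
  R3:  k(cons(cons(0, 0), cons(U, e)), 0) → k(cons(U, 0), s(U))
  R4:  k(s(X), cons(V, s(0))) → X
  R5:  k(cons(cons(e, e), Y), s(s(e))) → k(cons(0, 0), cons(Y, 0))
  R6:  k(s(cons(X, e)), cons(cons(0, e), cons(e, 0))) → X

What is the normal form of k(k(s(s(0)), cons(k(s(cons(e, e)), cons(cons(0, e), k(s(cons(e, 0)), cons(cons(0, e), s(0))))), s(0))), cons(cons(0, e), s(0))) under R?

1. k(k(s(s(0)), cons(k(s(cons(e, e)), cons(cons(0, e), k(s(cons(e, 0)), cons(cons(0, e), s(0))))), s(0))), cons(cons(0, e), s(0)))  →  k(s(0), cons(cons(0, e), s(0)))   [R4 at 1]
2. k(s(0), cons(cons(0, e), s(0)))  →  0   [R4 at ε]

0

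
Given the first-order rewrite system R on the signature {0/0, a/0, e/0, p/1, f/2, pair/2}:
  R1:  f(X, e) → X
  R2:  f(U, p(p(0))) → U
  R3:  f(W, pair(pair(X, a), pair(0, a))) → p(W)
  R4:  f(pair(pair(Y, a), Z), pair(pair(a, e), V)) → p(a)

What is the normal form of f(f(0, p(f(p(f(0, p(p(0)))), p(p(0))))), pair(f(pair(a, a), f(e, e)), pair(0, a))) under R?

p(0)

1. f(f(0, p(f(p(f(0, p(p(0)))), p(p(0))))), pair(f(pair(a, a), f(e, e)), pair(0, a)))  →  f(f(0, p(p(f(0, p(p(0)))))), pair(f(pair(a, a), f(e, e)), pair(0, a)))   [R2 at 1.2.1]
2. f(f(0, p(p(f(0, p(p(0)))))), pair(f(pair(a, a), f(e, e)), pair(0, a)))  →  f(f(0, p(p(0))), pair(f(pair(a, a), f(e, e)), pair(0, a)))   [R2 at 1.2.1.1]
3. f(f(0, p(p(0))), pair(f(pair(a, a), f(e, e)), pair(0, a)))  →  f(0, pair(f(pair(a, a), f(e, e)), pair(0, a)))   [R2 at 1]
4. f(0, pair(f(pair(a, a), f(e, e)), pair(0, a)))  →  f(0, pair(f(pair(a, a), e), pair(0, a)))   [R1 at 2.1.2]
5. f(0, pair(f(pair(a, a), e), pair(0, a)))  →  f(0, pair(pair(a, a), pair(0, a)))   [R1 at 2.1]
6. f(0, pair(pair(a, a), pair(0, a)))  →  p(0)   [R3 at ε]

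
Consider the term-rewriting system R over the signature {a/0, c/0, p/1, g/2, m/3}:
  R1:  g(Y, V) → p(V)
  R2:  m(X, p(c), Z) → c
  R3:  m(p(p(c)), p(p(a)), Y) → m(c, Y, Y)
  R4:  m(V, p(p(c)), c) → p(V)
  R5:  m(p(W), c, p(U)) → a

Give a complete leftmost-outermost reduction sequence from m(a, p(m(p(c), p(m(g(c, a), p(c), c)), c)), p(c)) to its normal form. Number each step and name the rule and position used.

c

1. m(a, p(m(p(c), p(m(g(c, a), p(c), c)), c)), p(c))  →  m(a, p(m(p(c), p(c), c)), p(c))   [R2 at 2.1.2.1]
2. m(a, p(m(p(c), p(c), c)), p(c))  →  m(a, p(c), p(c))   [R2 at 2.1]
3. m(a, p(c), p(c))  →  c   [R2 at ε]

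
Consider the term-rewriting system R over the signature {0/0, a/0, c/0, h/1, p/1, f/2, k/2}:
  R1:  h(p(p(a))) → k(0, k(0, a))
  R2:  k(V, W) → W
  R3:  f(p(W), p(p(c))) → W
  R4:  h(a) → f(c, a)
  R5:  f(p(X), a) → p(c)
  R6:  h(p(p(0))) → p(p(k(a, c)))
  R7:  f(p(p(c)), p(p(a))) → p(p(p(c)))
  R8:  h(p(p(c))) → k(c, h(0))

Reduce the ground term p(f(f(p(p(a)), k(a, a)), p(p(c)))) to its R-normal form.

1. p(f(f(p(p(a)), k(a, a)), p(p(c))))  →  p(f(f(p(p(a)), a), p(p(c))))   [R2 at 1.1.2]
2. p(f(f(p(p(a)), a), p(p(c))))  →  p(f(p(c), p(p(c))))   [R5 at 1.1]
3. p(f(p(c), p(p(c))))  →  p(c)   [R3 at 1]

p(c)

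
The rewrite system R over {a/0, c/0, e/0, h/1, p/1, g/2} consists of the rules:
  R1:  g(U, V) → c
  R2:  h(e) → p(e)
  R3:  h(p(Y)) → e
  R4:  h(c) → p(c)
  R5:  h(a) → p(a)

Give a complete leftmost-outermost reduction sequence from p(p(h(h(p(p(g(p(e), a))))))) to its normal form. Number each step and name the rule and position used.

p(p(p(e)))

1. p(p(h(h(p(p(g(p(e), a)))))))  →  p(p(h(e)))   [R3 at 1.1.1]
2. p(p(h(e)))  →  p(p(p(e)))   [R2 at 1.1]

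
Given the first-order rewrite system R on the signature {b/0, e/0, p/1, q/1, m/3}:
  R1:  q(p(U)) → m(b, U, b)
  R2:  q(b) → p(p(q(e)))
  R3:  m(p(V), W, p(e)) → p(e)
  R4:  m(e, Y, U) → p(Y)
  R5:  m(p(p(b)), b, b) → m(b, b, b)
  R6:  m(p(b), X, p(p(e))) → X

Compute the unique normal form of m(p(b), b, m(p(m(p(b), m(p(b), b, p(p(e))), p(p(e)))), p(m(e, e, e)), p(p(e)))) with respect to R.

b

1. m(p(b), b, m(p(m(p(b), m(p(b), b, p(p(e))), p(p(e)))), p(m(e, e, e)), p(p(e))))  →  m(p(b), b, m(p(m(p(b), b, p(p(e)))), p(m(e, e, e)), p(p(e))))   [R6 at 3.1.1]
2. m(p(b), b, m(p(m(p(b), b, p(p(e)))), p(m(e, e, e)), p(p(e))))  →  m(p(b), b, m(p(b), p(m(e, e, e)), p(p(e))))   [R6 at 3.1.1]
3. m(p(b), b, m(p(b), p(m(e, e, e)), p(p(e))))  →  m(p(b), b, p(m(e, e, e)))   [R6 at 3]
4. m(p(b), b, p(m(e, e, e)))  →  m(p(b), b, p(p(e)))   [R4 at 3.1]
5. m(p(b), b, p(p(e)))  →  b   [R6 at ε]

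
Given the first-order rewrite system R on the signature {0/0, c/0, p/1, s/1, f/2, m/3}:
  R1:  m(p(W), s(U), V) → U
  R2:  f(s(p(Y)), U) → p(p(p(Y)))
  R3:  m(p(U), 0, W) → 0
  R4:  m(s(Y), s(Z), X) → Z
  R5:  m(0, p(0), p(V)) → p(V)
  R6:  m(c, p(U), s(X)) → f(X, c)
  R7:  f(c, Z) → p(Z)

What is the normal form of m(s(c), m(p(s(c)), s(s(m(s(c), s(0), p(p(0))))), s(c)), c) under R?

0

1. m(s(c), m(p(s(c)), s(s(m(s(c), s(0), p(p(0))))), s(c)), c)  →  m(s(c), s(m(s(c), s(0), p(p(0)))), c)   [R1 at 2]
2. m(s(c), s(m(s(c), s(0), p(p(0)))), c)  →  m(s(c), s(0), p(p(0)))   [R4 at ε]
3. m(s(c), s(0), p(p(0)))  →  0   [R4 at ε]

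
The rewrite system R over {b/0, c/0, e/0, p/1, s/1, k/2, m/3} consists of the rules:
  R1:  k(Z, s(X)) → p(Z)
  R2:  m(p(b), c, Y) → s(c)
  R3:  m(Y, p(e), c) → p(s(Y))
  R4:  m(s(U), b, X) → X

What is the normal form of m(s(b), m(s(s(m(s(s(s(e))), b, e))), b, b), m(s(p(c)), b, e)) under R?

e

1. m(s(b), m(s(s(m(s(s(s(e))), b, e))), b, b), m(s(p(c)), b, e))  →  m(s(b), b, m(s(p(c)), b, e))   [R4 at 2]
2. m(s(b), b, m(s(p(c)), b, e))  →  m(s(p(c)), b, e)   [R4 at ε]
3. m(s(p(c)), b, e)  →  e   [R4 at ε]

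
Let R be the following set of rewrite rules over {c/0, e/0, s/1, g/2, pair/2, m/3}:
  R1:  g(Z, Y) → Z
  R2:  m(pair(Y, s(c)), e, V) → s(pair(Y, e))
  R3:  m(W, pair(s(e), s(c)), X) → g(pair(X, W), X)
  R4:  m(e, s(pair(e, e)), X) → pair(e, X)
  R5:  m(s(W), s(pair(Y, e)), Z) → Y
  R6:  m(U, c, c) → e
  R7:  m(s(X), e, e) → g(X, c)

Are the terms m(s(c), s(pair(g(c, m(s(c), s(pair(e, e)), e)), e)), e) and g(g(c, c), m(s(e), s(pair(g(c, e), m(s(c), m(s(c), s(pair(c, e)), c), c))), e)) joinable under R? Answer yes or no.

yes — NF(t₁) = c, NF(t₂) = c

Reduce t₁ = m(s(c), s(pair(g(c, m(s(c), s(pair(e, e)), e)), e)), e):
1. m(s(c), s(pair(g(c, m(s(c), s(pair(e, e)), e)), e)), e)  →  g(c, m(s(c), s(pair(e, e)), e))   [R5 at ε]
2. g(c, m(s(c), s(pair(e, e)), e))  →  c   [R1 at ε]

Reduce t₂ = g(g(c, c), m(s(e), s(pair(g(c, e), m(s(c), m(s(c), s(pair(c, e)), c), c))), e)):
1. g(g(c, c), m(s(e), s(pair(g(c, e), m(s(c), m(s(c), s(pair(c, e)), c), c))), e))  →  g(c, c)   [R1 at ε]
2. g(c, c)  →  c   [R1 at ε]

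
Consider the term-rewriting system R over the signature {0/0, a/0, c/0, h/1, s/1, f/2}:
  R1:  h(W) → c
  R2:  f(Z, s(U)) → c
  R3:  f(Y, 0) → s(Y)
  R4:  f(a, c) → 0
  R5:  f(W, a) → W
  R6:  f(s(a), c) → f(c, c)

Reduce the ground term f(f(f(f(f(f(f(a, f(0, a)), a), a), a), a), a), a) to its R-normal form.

1. f(f(f(f(f(f(f(a, f(0, a)), a), a), a), a), a), a)  →  f(f(f(f(f(f(a, f(0, a)), a), a), a), a), a)   [R5 at ε]
2. f(f(f(f(f(f(a, f(0, a)), a), a), a), a), a)  →  f(f(f(f(f(a, f(0, a)), a), a), a), a)   [R5 at ε]
3. f(f(f(f(f(a, f(0, a)), a), a), a), a)  →  f(f(f(f(a, f(0, a)), a), a), a)   [R5 at ε]
4. f(f(f(f(a, f(0, a)), a), a), a)  →  f(f(f(a, f(0, a)), a), a)   [R5 at ε]
5. f(f(f(a, f(0, a)), a), a)  →  f(f(a, f(0, a)), a)   [R5 at ε]
6. f(f(a, f(0, a)), a)  →  f(a, f(0, a))   [R5 at ε]
7. f(a, f(0, a))  →  f(a, 0)   [R5 at 2]
8. f(a, 0)  →  s(a)   [R3 at ε]

s(a)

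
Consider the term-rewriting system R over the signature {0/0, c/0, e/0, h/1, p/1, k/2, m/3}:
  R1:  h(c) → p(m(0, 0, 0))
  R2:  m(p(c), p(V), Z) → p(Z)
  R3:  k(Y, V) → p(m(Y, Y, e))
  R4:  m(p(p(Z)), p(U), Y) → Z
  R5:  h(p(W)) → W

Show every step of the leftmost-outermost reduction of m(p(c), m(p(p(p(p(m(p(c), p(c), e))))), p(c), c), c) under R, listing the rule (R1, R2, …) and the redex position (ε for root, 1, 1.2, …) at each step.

p(c)

1. m(p(c), m(p(p(p(p(m(p(c), p(c), e))))), p(c), c), c)  →  m(p(c), p(p(m(p(c), p(c), e))), c)   [R4 at 2]
2. m(p(c), p(p(m(p(c), p(c), e))), c)  →  p(c)   [R2 at ε]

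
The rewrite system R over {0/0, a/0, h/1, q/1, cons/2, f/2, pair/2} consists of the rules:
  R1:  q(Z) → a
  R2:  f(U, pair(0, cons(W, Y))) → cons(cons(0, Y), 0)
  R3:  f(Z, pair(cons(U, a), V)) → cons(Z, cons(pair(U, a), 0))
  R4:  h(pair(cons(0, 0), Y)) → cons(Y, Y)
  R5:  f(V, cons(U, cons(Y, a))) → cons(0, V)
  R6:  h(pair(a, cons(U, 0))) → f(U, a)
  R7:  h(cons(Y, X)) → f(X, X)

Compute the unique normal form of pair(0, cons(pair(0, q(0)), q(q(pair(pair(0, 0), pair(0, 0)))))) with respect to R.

pair(0, cons(pair(0, a), a))

1. pair(0, cons(pair(0, q(0)), q(q(pair(pair(0, 0), pair(0, 0))))))  →  pair(0, cons(pair(0, a), q(q(pair(pair(0, 0), pair(0, 0))))))   [R1 at 2.1.2]
2. pair(0, cons(pair(0, a), q(q(pair(pair(0, 0), pair(0, 0))))))  →  pair(0, cons(pair(0, a), a))   [R1 at 2.2]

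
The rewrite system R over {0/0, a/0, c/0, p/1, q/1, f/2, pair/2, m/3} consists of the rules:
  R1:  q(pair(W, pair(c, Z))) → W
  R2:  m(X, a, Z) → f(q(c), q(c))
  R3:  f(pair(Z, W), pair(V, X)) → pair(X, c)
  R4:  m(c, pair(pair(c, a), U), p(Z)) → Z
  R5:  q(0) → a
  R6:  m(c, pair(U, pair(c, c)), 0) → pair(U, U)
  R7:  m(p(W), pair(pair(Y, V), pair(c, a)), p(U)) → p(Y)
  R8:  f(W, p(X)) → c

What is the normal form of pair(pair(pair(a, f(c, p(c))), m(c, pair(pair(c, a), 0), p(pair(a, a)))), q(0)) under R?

pair(pair(pair(a, c), pair(a, a)), a)

1. pair(pair(pair(a, f(c, p(c))), m(c, pair(pair(c, a), 0), p(pair(a, a)))), q(0))  →  pair(pair(pair(a, c), m(c, pair(pair(c, a), 0), p(pair(a, a)))), q(0))   [R8 at 1.1.2]
2. pair(pair(pair(a, c), m(c, pair(pair(c, a), 0), p(pair(a, a)))), q(0))  →  pair(pair(pair(a, c), pair(a, a)), q(0))   [R4 at 1.2]
3. pair(pair(pair(a, c), pair(a, a)), q(0))  →  pair(pair(pair(a, c), pair(a, a)), a)   [R5 at 2]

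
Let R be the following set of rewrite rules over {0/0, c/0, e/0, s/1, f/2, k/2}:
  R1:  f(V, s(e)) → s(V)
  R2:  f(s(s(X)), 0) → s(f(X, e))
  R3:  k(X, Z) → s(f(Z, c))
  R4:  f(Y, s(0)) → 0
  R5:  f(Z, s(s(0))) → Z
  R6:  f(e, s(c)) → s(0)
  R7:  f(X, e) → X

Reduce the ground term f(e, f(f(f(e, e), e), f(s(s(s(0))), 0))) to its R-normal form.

1. f(e, f(f(f(e, e), e), f(s(s(s(0))), 0)))  →  f(e, f(f(e, e), f(s(s(s(0))), 0)))   [R7 at 2.1]
2. f(e, f(f(e, e), f(s(s(s(0))), 0)))  →  f(e, f(e, f(s(s(s(0))), 0)))   [R7 at 2.1]
3. f(e, f(e, f(s(s(s(0))), 0)))  →  f(e, f(e, s(f(s(0), e))))   [R2 at 2.2]
4. f(e, f(e, s(f(s(0), e))))  →  f(e, f(e, s(s(0))))   [R7 at 2.2.1]
5. f(e, f(e, s(s(0))))  →  f(e, e)   [R5 at 2]
6. f(e, e)  →  e   [R7 at ε]

e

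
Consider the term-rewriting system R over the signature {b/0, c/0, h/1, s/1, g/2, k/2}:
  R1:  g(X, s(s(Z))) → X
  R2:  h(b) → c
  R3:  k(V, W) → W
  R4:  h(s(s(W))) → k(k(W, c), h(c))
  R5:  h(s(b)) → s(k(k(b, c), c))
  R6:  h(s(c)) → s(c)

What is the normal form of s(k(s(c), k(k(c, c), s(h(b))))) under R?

s(s(c))

1. s(k(s(c), k(k(c, c), s(h(b)))))  →  s(k(k(c, c), s(h(b))))   [R3 at 1]
2. s(k(k(c, c), s(h(b))))  →  s(s(h(b)))   [R3 at 1]
3. s(s(h(b)))  →  s(s(c))   [R2 at 1.1]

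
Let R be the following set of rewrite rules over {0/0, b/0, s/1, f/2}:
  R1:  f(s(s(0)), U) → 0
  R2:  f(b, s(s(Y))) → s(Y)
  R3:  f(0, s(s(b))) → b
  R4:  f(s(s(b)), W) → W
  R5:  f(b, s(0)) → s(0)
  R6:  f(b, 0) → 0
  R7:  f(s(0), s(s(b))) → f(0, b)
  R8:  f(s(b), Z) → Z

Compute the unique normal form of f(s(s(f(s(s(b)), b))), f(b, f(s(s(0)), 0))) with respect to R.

1. f(s(s(f(s(s(b)), b))), f(b, f(s(s(0)), 0)))  →  f(s(s(b)), f(b, f(s(s(0)), 0)))   [R4 at 1.1.1]
2. f(s(s(b)), f(b, f(s(s(0)), 0)))  →  f(b, f(s(s(0)), 0))   [R4 at ε]
3. f(b, f(s(s(0)), 0))  →  f(b, 0)   [R1 at 2]
4. f(b, 0)  →  0   [R6 at ε]

0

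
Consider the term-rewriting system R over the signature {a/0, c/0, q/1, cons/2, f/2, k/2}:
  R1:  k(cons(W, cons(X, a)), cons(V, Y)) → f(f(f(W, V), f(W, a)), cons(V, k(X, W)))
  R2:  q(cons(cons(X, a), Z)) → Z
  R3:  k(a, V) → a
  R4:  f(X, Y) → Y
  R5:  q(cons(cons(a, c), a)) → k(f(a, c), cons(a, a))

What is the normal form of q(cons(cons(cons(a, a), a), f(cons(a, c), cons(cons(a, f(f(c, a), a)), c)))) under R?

1. q(cons(cons(cons(a, a), a), f(cons(a, c), cons(cons(a, f(f(c, a), a)), c))))  →  f(cons(a, c), cons(cons(a, f(f(c, a), a)), c))   [R2 at ε]
2. f(cons(a, c), cons(cons(a, f(f(c, a), a)), c))  →  cons(cons(a, f(f(c, a), a)), c)   [R4 at ε]
3. cons(cons(a, f(f(c, a), a)), c)  →  cons(cons(a, a), c)   [R4 at 1.2]

cons(cons(a, a), c)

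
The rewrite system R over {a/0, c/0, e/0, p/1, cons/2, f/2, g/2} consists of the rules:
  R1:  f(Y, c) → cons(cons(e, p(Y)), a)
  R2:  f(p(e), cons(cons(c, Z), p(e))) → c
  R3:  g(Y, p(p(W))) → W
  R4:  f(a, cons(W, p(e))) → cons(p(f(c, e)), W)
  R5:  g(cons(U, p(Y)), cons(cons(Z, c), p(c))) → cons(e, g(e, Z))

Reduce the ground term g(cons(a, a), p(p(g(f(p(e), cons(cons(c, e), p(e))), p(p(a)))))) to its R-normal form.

1. g(cons(a, a), p(p(g(f(p(e), cons(cons(c, e), p(e))), p(p(a))))))  →  g(f(p(e), cons(cons(c, e), p(e))), p(p(a)))   [R3 at ε]
2. g(f(p(e), cons(cons(c, e), p(e))), p(p(a)))  →  a   [R3 at ε]

a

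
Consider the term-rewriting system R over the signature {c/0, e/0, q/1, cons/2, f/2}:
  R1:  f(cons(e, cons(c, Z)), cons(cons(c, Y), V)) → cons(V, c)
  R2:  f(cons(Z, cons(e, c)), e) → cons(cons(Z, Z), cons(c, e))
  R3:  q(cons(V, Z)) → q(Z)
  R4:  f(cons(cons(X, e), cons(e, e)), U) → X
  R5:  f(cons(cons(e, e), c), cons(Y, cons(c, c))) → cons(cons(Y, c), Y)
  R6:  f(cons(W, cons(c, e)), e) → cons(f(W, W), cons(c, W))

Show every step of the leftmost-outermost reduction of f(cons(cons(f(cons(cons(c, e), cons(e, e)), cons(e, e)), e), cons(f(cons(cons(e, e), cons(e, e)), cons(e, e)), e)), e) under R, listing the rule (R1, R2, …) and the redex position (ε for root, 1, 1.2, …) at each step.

1. f(cons(cons(f(cons(cons(c, e), cons(e, e)), cons(e, e)), e), cons(f(cons(cons(e, e), cons(e, e)), cons(e, e)), e)), e)  →  f(cons(cons(c, e), cons(f(cons(cons(e, e), cons(e, e)), cons(e, e)), e)), e)   [R4 at 1.1.1]
2. f(cons(cons(c, e), cons(f(cons(cons(e, e), cons(e, e)), cons(e, e)), e)), e)  →  f(cons(cons(c, e), cons(e, e)), e)   [R4 at 1.2.1]
3. f(cons(cons(c, e), cons(e, e)), e)  →  c   [R4 at ε]

c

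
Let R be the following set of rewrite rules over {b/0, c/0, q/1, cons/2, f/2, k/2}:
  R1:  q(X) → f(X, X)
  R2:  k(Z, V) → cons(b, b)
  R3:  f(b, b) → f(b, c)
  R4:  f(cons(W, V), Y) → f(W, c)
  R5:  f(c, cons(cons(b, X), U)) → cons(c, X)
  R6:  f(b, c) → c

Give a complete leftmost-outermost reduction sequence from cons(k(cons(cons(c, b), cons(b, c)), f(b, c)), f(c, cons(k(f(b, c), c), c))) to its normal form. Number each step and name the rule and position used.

cons(cons(b, b), cons(c, b))

1. cons(k(cons(cons(c, b), cons(b, c)), f(b, c)), f(c, cons(k(f(b, c), c), c)))  →  cons(cons(b, b), f(c, cons(k(f(b, c), c), c)))   [R2 at 1]
2. cons(cons(b, b), f(c, cons(k(f(b, c), c), c)))  →  cons(cons(b, b), f(c, cons(cons(b, b), c)))   [R2 at 2.2.1]
3. cons(cons(b, b), f(c, cons(cons(b, b), c)))  →  cons(cons(b, b), cons(c, b))   [R5 at 2]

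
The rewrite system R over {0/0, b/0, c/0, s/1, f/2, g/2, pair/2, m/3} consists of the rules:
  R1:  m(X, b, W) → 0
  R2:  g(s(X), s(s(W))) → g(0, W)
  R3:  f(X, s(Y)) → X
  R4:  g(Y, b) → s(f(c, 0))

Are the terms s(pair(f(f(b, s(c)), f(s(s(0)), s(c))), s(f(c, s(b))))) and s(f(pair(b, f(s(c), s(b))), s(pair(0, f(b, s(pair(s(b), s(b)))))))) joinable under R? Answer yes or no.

Reduce t₁ = s(pair(f(f(b, s(c)), f(s(s(0)), s(c))), s(f(c, s(b))))):
1. s(pair(f(f(b, s(c)), f(s(s(0)), s(c))), s(f(c, s(b)))))  →  s(pair(f(b, f(s(s(0)), s(c))), s(f(c, s(b)))))   [R3 at 1.1.1]
2. s(pair(f(b, f(s(s(0)), s(c))), s(f(c, s(b)))))  →  s(pair(f(b, s(s(0))), s(f(c, s(b)))))   [R3 at 1.1.2]
3. s(pair(f(b, s(s(0))), s(f(c, s(b)))))  →  s(pair(b, s(f(c, s(b)))))   [R3 at 1.1]
4. s(pair(b, s(f(c, s(b)))))  →  s(pair(b, s(c)))   [R3 at 1.2.1]

Reduce t₂ = s(f(pair(b, f(s(c), s(b))), s(pair(0, f(b, s(pair(s(b), s(b)))))))):
1. s(f(pair(b, f(s(c), s(b))), s(pair(0, f(b, s(pair(s(b), s(b))))))))  →  s(pair(b, f(s(c), s(b))))   [R3 at 1]
2. s(pair(b, f(s(c), s(b))))  →  s(pair(b, s(c)))   [R3 at 1.2]

yes — NF(t₁) = s(pair(b, s(c))), NF(t₂) = s(pair(b, s(c)))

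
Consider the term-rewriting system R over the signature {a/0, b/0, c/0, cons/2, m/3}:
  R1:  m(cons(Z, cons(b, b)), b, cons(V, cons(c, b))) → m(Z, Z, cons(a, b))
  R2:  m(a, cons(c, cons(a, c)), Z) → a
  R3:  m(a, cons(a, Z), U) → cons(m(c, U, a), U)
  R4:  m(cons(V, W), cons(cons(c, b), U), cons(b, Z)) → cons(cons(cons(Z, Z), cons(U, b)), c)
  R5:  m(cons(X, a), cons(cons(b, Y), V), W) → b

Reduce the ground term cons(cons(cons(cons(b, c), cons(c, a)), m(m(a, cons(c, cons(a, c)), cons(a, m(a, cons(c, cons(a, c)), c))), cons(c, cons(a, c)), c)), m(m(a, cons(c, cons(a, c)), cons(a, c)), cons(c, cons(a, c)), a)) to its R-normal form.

cons(cons(cons(cons(b, c), cons(c, a)), a), a)

1. cons(cons(cons(cons(b, c), cons(c, a)), m(m(a, cons(c, cons(a, c)), cons(a, m(a, cons(c, cons(a, c)), c))), cons(c, cons(a, c)), c)), m(m(a, cons(c, cons(a, c)), cons(a, c)), cons(c, cons(a, c)), a))  →  cons(cons(cons(cons(b, c), cons(c, a)), m(a, cons(c, cons(a, c)), c)), m(m(a, cons(c, cons(a, c)), cons(a, c)), cons(c, cons(a, c)), a))   [R2 at 1.2.1]
2. cons(cons(cons(cons(b, c), cons(c, a)), m(a, cons(c, cons(a, c)), c)), m(m(a, cons(c, cons(a, c)), cons(a, c)), cons(c, cons(a, c)), a))  →  cons(cons(cons(cons(b, c), cons(c, a)), a), m(m(a, cons(c, cons(a, c)), cons(a, c)), cons(c, cons(a, c)), a))   [R2 at 1.2]
3. cons(cons(cons(cons(b, c), cons(c, a)), a), m(m(a, cons(c, cons(a, c)), cons(a, c)), cons(c, cons(a, c)), a))  →  cons(cons(cons(cons(b, c), cons(c, a)), a), m(a, cons(c, cons(a, c)), a))   [R2 at 2.1]
4. cons(cons(cons(cons(b, c), cons(c, a)), a), m(a, cons(c, cons(a, c)), a))  →  cons(cons(cons(cons(b, c), cons(c, a)), a), a)   [R2 at 2]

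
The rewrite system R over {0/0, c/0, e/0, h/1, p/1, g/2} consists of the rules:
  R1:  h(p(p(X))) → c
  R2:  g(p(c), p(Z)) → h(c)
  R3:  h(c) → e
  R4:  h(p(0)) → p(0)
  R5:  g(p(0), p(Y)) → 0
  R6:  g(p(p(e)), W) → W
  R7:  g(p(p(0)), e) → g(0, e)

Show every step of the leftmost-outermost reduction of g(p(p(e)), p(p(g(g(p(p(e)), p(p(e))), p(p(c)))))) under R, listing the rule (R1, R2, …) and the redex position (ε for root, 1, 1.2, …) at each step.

p(p(p(p(c))))

1. g(p(p(e)), p(p(g(g(p(p(e)), p(p(e))), p(p(c))))))  →  p(p(g(g(p(p(e)), p(p(e))), p(p(c)))))   [R6 at ε]
2. p(p(g(g(p(p(e)), p(p(e))), p(p(c)))))  →  p(p(g(p(p(e)), p(p(c)))))   [R6 at 1.1.1]
3. p(p(g(p(p(e)), p(p(c)))))  →  p(p(p(p(c))))   [R6 at 1.1]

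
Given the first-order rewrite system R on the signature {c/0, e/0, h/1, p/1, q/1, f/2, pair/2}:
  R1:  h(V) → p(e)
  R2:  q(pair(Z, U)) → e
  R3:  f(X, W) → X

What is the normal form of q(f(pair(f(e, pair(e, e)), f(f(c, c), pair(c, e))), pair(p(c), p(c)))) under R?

1. q(f(pair(f(e, pair(e, e)), f(f(c, c), pair(c, e))), pair(p(c), p(c))))  →  q(pair(f(e, pair(e, e)), f(f(c, c), pair(c, e))))   [R3 at 1]
2. q(pair(f(e, pair(e, e)), f(f(c, c), pair(c, e))))  →  e   [R2 at ε]

e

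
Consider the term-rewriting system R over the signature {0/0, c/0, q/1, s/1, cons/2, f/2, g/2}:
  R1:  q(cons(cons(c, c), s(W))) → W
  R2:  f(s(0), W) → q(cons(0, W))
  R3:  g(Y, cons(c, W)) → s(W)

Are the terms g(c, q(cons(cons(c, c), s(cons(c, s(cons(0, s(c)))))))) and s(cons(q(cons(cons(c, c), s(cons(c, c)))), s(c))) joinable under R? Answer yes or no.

Reduce t₁ = g(c, q(cons(cons(c, c), s(cons(c, s(cons(0, s(c)))))))):
1. g(c, q(cons(cons(c, c), s(cons(c, s(cons(0, s(c))))))))  →  g(c, cons(c, s(cons(0, s(c)))))   [R1 at 2]
2. g(c, cons(c, s(cons(0, s(c)))))  →  s(s(cons(0, s(c))))   [R3 at ε]

Reduce t₂ = s(cons(q(cons(cons(c, c), s(cons(c, c)))), s(c))):
1. s(cons(q(cons(cons(c, c), s(cons(c, c)))), s(c)))  →  s(cons(cons(c, c), s(c)))   [R1 at 1.1]

no — NF(t₁) = s(s(cons(0, s(c)))), NF(t₂) = s(cons(cons(c, c), s(c)))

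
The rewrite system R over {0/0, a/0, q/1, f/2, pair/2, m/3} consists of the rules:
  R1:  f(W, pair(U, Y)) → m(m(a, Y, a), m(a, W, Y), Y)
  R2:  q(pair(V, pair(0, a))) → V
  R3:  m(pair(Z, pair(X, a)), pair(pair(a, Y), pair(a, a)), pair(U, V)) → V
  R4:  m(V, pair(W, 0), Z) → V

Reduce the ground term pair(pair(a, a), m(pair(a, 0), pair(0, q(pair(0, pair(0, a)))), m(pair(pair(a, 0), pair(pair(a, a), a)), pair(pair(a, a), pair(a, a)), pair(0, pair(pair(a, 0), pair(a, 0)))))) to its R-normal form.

1. pair(pair(a, a), m(pair(a, 0), pair(0, q(pair(0, pair(0, a)))), m(pair(pair(a, 0), pair(pair(a, a), a)), pair(pair(a, a), pair(a, a)), pair(0, pair(pair(a, 0), pair(a, 0))))))  →  pair(pair(a, a), m(pair(a, 0), pair(0, 0), m(pair(pair(a, 0), pair(pair(a, a), a)), pair(pair(a, a), pair(a, a)), pair(0, pair(pair(a, 0), pair(a, 0))))))   [R2 at 2.2.2]
2. pair(pair(a, a), m(pair(a, 0), pair(0, 0), m(pair(pair(a, 0), pair(pair(a, a), a)), pair(pair(a, a), pair(a, a)), pair(0, pair(pair(a, 0), pair(a, 0))))))  →  pair(pair(a, a), pair(a, 0))   [R4 at 2]

pair(pair(a, a), pair(a, 0))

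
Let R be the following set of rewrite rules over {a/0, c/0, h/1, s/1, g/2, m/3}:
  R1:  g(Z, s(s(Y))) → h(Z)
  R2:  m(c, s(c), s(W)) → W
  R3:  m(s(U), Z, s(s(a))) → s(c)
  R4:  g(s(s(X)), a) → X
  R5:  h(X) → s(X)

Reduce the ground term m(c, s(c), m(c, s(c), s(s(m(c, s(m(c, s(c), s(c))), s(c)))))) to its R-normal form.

c

1. m(c, s(c), m(c, s(c), s(s(m(c, s(m(c, s(c), s(c))), s(c))))))  →  m(c, s(c), s(m(c, s(m(c, s(c), s(c))), s(c))))   [R2 at 3]
2. m(c, s(c), s(m(c, s(m(c, s(c), s(c))), s(c))))  →  m(c, s(m(c, s(c), s(c))), s(c))   [R2 at ε]
3. m(c, s(m(c, s(c), s(c))), s(c))  →  m(c, s(c), s(c))   [R2 at 2.1]
4. m(c, s(c), s(c))  →  c   [R2 at ε]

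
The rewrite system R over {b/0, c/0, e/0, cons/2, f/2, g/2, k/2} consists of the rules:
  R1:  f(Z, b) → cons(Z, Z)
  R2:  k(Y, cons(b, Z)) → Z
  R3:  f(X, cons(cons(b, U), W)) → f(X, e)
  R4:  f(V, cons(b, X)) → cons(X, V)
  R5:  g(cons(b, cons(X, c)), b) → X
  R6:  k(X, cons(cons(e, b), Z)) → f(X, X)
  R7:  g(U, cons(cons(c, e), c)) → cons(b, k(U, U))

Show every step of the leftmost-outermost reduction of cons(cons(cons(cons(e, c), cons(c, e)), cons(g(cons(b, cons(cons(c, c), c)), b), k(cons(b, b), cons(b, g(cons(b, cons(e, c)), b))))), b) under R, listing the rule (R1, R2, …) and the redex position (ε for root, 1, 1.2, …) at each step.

1. cons(cons(cons(cons(e, c), cons(c, e)), cons(g(cons(b, cons(cons(c, c), c)), b), k(cons(b, b), cons(b, g(cons(b, cons(e, c)), b))))), b)  →  cons(cons(cons(cons(e, c), cons(c, e)), cons(cons(c, c), k(cons(b, b), cons(b, g(cons(b, cons(e, c)), b))))), b)   [R5 at 1.2.1]
2. cons(cons(cons(cons(e, c), cons(c, e)), cons(cons(c, c), k(cons(b, b), cons(b, g(cons(b, cons(e, c)), b))))), b)  →  cons(cons(cons(cons(e, c), cons(c, e)), cons(cons(c, c), g(cons(b, cons(e, c)), b))), b)   [R2 at 1.2.2]
3. cons(cons(cons(cons(e, c), cons(c, e)), cons(cons(c, c), g(cons(b, cons(e, c)), b))), b)  →  cons(cons(cons(cons(e, c), cons(c, e)), cons(cons(c, c), e)), b)   [R5 at 1.2.2]

cons(cons(cons(cons(e, c), cons(c, e)), cons(cons(c, c), e)), b)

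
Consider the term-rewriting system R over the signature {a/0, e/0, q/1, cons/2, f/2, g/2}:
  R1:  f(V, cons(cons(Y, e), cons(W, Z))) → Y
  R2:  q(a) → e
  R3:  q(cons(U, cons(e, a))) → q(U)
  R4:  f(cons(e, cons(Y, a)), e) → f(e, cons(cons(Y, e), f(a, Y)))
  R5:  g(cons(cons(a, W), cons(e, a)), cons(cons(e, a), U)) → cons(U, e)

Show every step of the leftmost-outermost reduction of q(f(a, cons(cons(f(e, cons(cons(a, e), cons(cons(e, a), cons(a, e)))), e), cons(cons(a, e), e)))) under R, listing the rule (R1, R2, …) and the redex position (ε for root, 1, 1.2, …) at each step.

1. q(f(a, cons(cons(f(e, cons(cons(a, e), cons(cons(e, a), cons(a, e)))), e), cons(cons(a, e), e))))  →  q(f(e, cons(cons(a, e), cons(cons(e, a), cons(a, e)))))   [R1 at 1]
2. q(f(e, cons(cons(a, e), cons(cons(e, a), cons(a, e)))))  →  q(a)   [R1 at 1]
3. q(a)  →  e   [R2 at ε]

e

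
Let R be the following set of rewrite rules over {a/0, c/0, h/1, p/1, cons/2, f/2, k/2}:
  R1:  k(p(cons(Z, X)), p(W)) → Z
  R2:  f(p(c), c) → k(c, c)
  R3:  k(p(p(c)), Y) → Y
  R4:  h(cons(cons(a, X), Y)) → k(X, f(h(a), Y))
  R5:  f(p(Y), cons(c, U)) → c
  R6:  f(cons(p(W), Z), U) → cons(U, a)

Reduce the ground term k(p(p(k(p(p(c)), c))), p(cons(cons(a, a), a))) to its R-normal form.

1. k(p(p(k(p(p(c)), c))), p(cons(cons(a, a), a)))  →  k(p(p(c)), p(cons(cons(a, a), a)))   [R3 at 1.1.1]
2. k(p(p(c)), p(cons(cons(a, a), a)))  →  p(cons(cons(a, a), a))   [R3 at ε]

p(cons(cons(a, a), a))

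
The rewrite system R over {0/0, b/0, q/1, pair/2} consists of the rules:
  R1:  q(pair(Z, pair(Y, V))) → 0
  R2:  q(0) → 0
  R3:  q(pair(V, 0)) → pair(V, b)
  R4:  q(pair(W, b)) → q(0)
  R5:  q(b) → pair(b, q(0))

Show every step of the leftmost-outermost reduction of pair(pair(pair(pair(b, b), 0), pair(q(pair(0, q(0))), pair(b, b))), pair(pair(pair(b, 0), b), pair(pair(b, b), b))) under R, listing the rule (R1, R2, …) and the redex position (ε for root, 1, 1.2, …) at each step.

pair(pair(pair(pair(b, b), 0), pair(pair(0, b), pair(b, b))), pair(pair(pair(b, 0), b), pair(pair(b, b), b)))

1. pair(pair(pair(pair(b, b), 0), pair(q(pair(0, q(0))), pair(b, b))), pair(pair(pair(b, 0), b), pair(pair(b, b), b)))  →  pair(pair(pair(pair(b, b), 0), pair(q(pair(0, 0)), pair(b, b))), pair(pair(pair(b, 0), b), pair(pair(b, b), b)))   [R2 at 1.2.1.1.2]
2. pair(pair(pair(pair(b, b), 0), pair(q(pair(0, 0)), pair(b, b))), pair(pair(pair(b, 0), b), pair(pair(b, b), b)))  →  pair(pair(pair(pair(b, b), 0), pair(pair(0, b), pair(b, b))), pair(pair(pair(b, 0), b), pair(pair(b, b), b)))   [R3 at 1.2.1]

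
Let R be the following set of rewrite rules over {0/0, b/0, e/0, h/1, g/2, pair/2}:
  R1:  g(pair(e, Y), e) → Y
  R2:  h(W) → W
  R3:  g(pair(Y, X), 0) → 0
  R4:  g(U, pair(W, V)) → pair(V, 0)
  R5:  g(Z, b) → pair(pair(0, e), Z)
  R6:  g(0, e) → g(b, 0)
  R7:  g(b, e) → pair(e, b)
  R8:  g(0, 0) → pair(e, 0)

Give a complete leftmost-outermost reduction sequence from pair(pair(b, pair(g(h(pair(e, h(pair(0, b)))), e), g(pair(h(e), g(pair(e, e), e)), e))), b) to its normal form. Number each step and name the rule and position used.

1. pair(pair(b, pair(g(h(pair(e, h(pair(0, b)))), e), g(pair(h(e), g(pair(e, e), e)), e))), b)  →  pair(pair(b, pair(g(pair(e, h(pair(0, b))), e), g(pair(h(e), g(pair(e, e), e)), e))), b)   [R2 at 1.2.1.1]
2. pair(pair(b, pair(g(pair(e, h(pair(0, b))), e), g(pair(h(e), g(pair(e, e), e)), e))), b)  →  pair(pair(b, pair(h(pair(0, b)), g(pair(h(e), g(pair(e, e), e)), e))), b)   [R1 at 1.2.1]
3. pair(pair(b, pair(h(pair(0, b)), g(pair(h(e), g(pair(e, e), e)), e))), b)  →  pair(pair(b, pair(pair(0, b), g(pair(h(e), g(pair(e, e), e)), e))), b)   [R2 at 1.2.1]
4. pair(pair(b, pair(pair(0, b), g(pair(h(e), g(pair(e, e), e)), e))), b)  →  pair(pair(b, pair(pair(0, b), g(pair(e, g(pair(e, e), e)), e))), b)   [R2 at 1.2.2.1.1]
5. pair(pair(b, pair(pair(0, b), g(pair(e, g(pair(e, e), e)), e))), b)  →  pair(pair(b, pair(pair(0, b), g(pair(e, e), e))), b)   [R1 at 1.2.2]
6. pair(pair(b, pair(pair(0, b), g(pair(e, e), e))), b)  →  pair(pair(b, pair(pair(0, b), e)), b)   [R1 at 1.2.2]

pair(pair(b, pair(pair(0, b), e)), b)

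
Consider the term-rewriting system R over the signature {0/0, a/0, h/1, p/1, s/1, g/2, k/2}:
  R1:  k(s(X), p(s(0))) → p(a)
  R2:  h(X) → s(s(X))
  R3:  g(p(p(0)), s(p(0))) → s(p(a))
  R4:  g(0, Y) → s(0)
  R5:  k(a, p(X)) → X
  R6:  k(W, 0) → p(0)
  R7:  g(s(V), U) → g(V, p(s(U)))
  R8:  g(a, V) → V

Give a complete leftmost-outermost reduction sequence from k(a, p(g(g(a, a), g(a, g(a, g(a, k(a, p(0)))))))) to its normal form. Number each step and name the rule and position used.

1. k(a, p(g(g(a, a), g(a, g(a, g(a, k(a, p(0))))))))  →  g(g(a, a), g(a, g(a, g(a, k(a, p(0))))))   [R5 at ε]
2. g(g(a, a), g(a, g(a, g(a, k(a, p(0))))))  →  g(a, g(a, g(a, g(a, k(a, p(0))))))   [R8 at 1]
3. g(a, g(a, g(a, g(a, k(a, p(0))))))  →  g(a, g(a, g(a, k(a, p(0)))))   [R8 at ε]
4. g(a, g(a, g(a, k(a, p(0)))))  →  g(a, g(a, k(a, p(0))))   [R8 at ε]
5. g(a, g(a, k(a, p(0))))  →  g(a, k(a, p(0)))   [R8 at ε]
6. g(a, k(a, p(0)))  →  k(a, p(0))   [R8 at ε]
7. k(a, p(0))  →  0   [R5 at ε]

0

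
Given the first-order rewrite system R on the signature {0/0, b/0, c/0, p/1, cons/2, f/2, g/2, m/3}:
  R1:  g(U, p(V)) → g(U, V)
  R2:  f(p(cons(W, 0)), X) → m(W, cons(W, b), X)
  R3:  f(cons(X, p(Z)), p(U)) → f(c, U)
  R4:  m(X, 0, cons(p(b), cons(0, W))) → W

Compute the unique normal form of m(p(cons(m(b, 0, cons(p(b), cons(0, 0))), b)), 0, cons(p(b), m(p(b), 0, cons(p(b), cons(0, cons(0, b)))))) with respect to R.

b

1. m(p(cons(m(b, 0, cons(p(b), cons(0, 0))), b)), 0, cons(p(b), m(p(b), 0, cons(p(b), cons(0, cons(0, b))))))  →  m(p(cons(0, b)), 0, cons(p(b), m(p(b), 0, cons(p(b), cons(0, cons(0, b))))))   [R4 at 1.1.1]
2. m(p(cons(0, b)), 0, cons(p(b), m(p(b), 0, cons(p(b), cons(0, cons(0, b))))))  →  m(p(cons(0, b)), 0, cons(p(b), cons(0, b)))   [R4 at 3.2]
3. m(p(cons(0, b)), 0, cons(p(b), cons(0, b)))  →  b   [R4 at ε]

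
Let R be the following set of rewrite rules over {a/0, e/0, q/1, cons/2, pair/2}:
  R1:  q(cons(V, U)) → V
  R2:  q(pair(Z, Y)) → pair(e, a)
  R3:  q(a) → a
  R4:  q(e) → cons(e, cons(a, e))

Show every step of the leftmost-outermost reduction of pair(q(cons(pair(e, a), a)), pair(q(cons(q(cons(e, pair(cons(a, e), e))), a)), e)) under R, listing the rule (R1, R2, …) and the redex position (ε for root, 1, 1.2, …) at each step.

1. pair(q(cons(pair(e, a), a)), pair(q(cons(q(cons(e, pair(cons(a, e), e))), a)), e))  →  pair(pair(e, a), pair(q(cons(q(cons(e, pair(cons(a, e), e))), a)), e))   [R1 at 1]
2. pair(pair(e, a), pair(q(cons(q(cons(e, pair(cons(a, e), e))), a)), e))  →  pair(pair(e, a), pair(q(cons(e, pair(cons(a, e), e))), e))   [R1 at 2.1]
3. pair(pair(e, a), pair(q(cons(e, pair(cons(a, e), e))), e))  →  pair(pair(e, a), pair(e, e))   [R1 at 2.1]

pair(pair(e, a), pair(e, e))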